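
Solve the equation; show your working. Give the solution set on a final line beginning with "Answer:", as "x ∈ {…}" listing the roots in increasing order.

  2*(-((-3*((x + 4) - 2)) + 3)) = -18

Step 1. [2*(-((-3*((x + 4) - 2)) + 3)) = -18] LHS = 2·(…); ÷2 both sides, so div: -((-3*((x + 4) - 2)) + 3) = -9.
Step 2. [-((-3*((x + 4) - 2)) + 3) = -9] flip signs both sides, so neg: (-3*((x + 4) - 2)) + 3 = 9.
Step 3. [(-3*((x + 4) - 2)) + 3 = 9] +3 is outermost — subtract 3 both sides. So sub: -3*((x + 4) - 2) = 6.
Step 4. [-3*((x + 4) - 2) = 6] LHS = -3·(…); ÷-3 both sides, so div: (x + 4) - 2 = -2.
Step 5. [(x + 4) - 2 = -2] -2 is outermost — add 2 both sides, so sub: x + 4 = 0.
Step 6. [x + 4 = 0] subtract 4: x sits inside (… + 4), so sub: x = -4.

Answer: x ∈ {-4}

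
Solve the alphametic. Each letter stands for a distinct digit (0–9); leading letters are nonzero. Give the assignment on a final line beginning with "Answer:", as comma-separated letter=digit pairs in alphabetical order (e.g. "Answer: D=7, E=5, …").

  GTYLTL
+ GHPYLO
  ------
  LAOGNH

Step 1. [col 1: L + O ≡ H (mod 10)] O=9 is one option consistent with column 1 (L + O ≡ H (mod 10), carry-in 0) — take it ⇒ O=9.
Step 2. [col 1: L + O ≡ H (mod 10)] L=4 is one option consistent with column 1 (L + O ≡ H (mod 10), carry-in 0) — take it ⇒ L=4.
Step 3. [col 1: L + O ≡ H (mod 10)] column 1: given L=4, O=9, carry-in 0, and digits 4,9 already taken and all letters distinct, L+O≡H (mod 10) forces H=3. So H=3.
Step 4. [col 2: T + L ≡ N (mod 10)] no forcing yet in column 2 (carry-in 1); T=5 is free and consistent — try it ⇒ T=5.
Step 5. [col 2: T + L ≡ N (mod 10)] in column 2 we have T+L≡N with carry-in 1; given T=5, L=4 and digits 3,4,5,9 already taken and all letters distinct, that pins N to 0 ⇒ N=0.
Step 6. [col 3: L + Y ≡ G (mod 10)] column 3 (L + Y ≡ G (mod 10), carry-in 1) doesn't pin G yet; pick G=2 and continue ⇒ G=2.
Step 7. [col 3: L + Y ≡ G (mod 10)] in column 3 we have L+Y≡G with carry-in 1; given L=4, G=2 and digits 0,2,3,4,5,9 already taken and all letters distinct, that pins Y to 7. So Y=7.
Step 8. [col 4: Y + P ≡ O (mod 10)] column 4: given Y=7, O=9, carry-in 1, and digits 0,2,3,4,5,7,9 already taken and all letters distinct, Y+P≡O (mod 10) forces P=1. So P=1.
Step 9. [col 5: T + H ≡ A (mod 10)] column 5: given T=5, H=3, carry-in 0, and digits 0,1,2,3,4,5,7,9 already taken and all letters distinct, T+H≡A (mod 10) forces A=8, so A=8.

Answer: A=8, G=2, H=3, L=4, N=0, O=9, P=1, T=5, Y=7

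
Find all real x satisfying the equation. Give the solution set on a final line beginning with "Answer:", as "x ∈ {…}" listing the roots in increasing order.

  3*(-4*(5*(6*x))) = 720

Step 1. [3*(-4*(5*(6*x))) = 720] LHS = 3·(…); ÷3 both sides ⇒ div: -4*(5*(6*x)) = 240.
Step 2. [-4*(5*(6*x)) = 240] divide by the outer -4. So div: 5*(6*x) = -60.
Step 3. [5*(6*x) = -60] divide by the outer 5. So div: 6*x = -12.
Step 4. [6*x = -12] 6·(inner) — divide through by 6, so div: x = -2.

Answer: x ∈ {-2}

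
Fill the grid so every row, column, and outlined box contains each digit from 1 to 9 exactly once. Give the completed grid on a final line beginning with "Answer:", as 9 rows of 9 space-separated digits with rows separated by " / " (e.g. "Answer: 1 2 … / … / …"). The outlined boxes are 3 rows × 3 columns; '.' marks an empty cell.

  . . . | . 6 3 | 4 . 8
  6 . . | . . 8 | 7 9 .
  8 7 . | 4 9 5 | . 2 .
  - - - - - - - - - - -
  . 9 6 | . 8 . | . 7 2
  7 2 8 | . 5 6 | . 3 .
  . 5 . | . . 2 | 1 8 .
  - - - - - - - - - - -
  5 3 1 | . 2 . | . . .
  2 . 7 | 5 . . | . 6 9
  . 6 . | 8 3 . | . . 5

Step 1. [r2c5∈{1}] only 1 remains possible at r2c5, so r2c5=1.
Step 2. [r9c6∈{1,4,7,9}] row 9 places 7 nowhere but r9c6 ⇒ r9c6=7.
Step 3. [r4c1∈{1,3,4}] across box 4, 1 lands solely at r4c1. So r4c1=1.
Step 4. [r8c5∈{4}] only 4 remains possible at r8c5 ⇒ r8c5=4.
Step 5. [r6c4∈{3,7,9}] across row 6, 9 lands solely at r6c4, so r6c4=9.
Step 6. [r2c3∈{2,3,4,5}] r2c3 is the only open cell in row 2 admitting 5. So r2c3=5.
Step 7. [r3c3∈{3}] only 3 remains possible at r3c3. So r3c3=3.
Step 8. [r6c3∈{4}] r6c3 has the single candidate 4. So r6c3=4.
Step 9. [r3c9∈{1,6}] 1 has one home in row 3: r3c9, so r3c9=1.
Step 10. [r9c3∈{9}] r9c3 is down to just 9 ⇒ r9c3=9.
Step 11. [r7c8∈{4}] r7c8 has the single candidate 4 ⇒ r7c8=4.
Step 12. [r1c3∈{2}] only 2 remains possible at r1c3. So r1c3=2.
Step 13. [r8c2∈{8}] r8c2 has the single candidate 8, so r8c2=8.
Step 14. [r1c4∈{7}] r1c4 has the single candidate 7. So r1c4=7.
Step 15. [r4c4∈{3}] nothing but 3 survives at r4c4. So r4c4=3.
Step 16. [r8c6∈{1}] nothing but 1 survives at r8c6 ⇒ r8c6=1.
Step 17. [r8c7∈{3}] nothing but 3 survives at r8c7. So r8c7=3.
Step 18. [r3c7∈{6}] nothing but 6 survives at r3c7 ⇒ r3c7=6.
Step 19. [r5c4∈{1}] r5c4 has the single candidate 1. So r5c4=1.
Step 20. [r4c6∈{4}] r4c6 has the single candidate 4, so r4c6=4.
Step 21. [r7c7∈{8}] r7c7's peers cover all but 8, so r7c7=8.
Step 22. [r4c7∈{5}] r4c7 has the single candidate 5, so r4c7=5.
Step 23. [r1c1∈{9}] nothing but 9 survives at r1c1 ⇒ r1c1=9.
Step 24. [r5c7∈{9}] r5c7's peers cover all but 9 ⇒ r5c7=9.
Step 25. [r2c2∈{4}] r2c2 has the single candidate 4 ⇒ r2c2=4.
Step 26. [r7c4∈{6}] only 6 remains possible at r7c4. So r7c4=6.
Step 27. [r2c4∈{2}] r2c4's peers cover all but 2. So r2c4=2.
Step 28. [r9c1∈{4}] only 4 remains possible at r9c1. So r9c1=4.
Step 29. [r6c1∈{3}] nothing but 3 survives at r6c1. So r6c1=3.
Step 30. [r1c8∈{5}] r1c8 has the single candidate 5, so r1c8=5.
Step 31. [r9c7∈{2}] only 2 remains possible at r9c7 ⇒ r9c7=2.
Step 32. [r6c9∈{6}] r6c9 is down to just 6 ⇒ r6c9=6.
Step 33. [r6c5∈{7}] r6c5 has the single candidate 7 ⇒ r6c5=7.
Step 34. [r9c8∈{1}] r9c8 is down to just 1 ⇒ r9c8=1.
Step 35. [r7c9∈{7}] r7c9 has the single candidate 7 ⇒ r7c9=7.
Step 36. [r2c9∈{3}] only 3 remains possible at r2c9 ⇒ r2c9=3.
Step 37. [r1c2∈{1}] nothing but 1 survives at r1c2. So r1c2=1.
Step 38. [r5c9∈{4}] nothing but 4 survives at r5c9. So r5c9=4.
Step 39. [r7c6∈{9}] r7c6 is down to just 9, so r7c6=9.

Answer: 9 1 2 7 6 3 4 5 8 / 6 4 5 2 1 8 7 9 3 / 8 7 3 4 9 5 6 2 1 / 1 9 6 3 8 4 5 7 2 / 7 2 8 1 5 6 9 3 4 / 3 5 4 9 7 2 1 8 6 / 5 3 1 6 2 9 8 4 7 / 2 8 7 5 4 1 3 6 9 / 4 6 9 8 3 7 2 1 5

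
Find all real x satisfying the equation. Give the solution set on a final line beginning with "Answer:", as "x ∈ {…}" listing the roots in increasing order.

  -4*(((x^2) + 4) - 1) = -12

Step 1. [-4*(((x^2) + 4) - 1) = -12] -4 out front; divide by -4. So div: ((x^2) + 4) - 1 = 3.
Step 2. [((x^2) + 4) - 1 = 3] peel the -1: add 1 from each side, so sub: (x^2) + 4 = 4.
Step 3. [(x^2) + 4 = 4] peel the +4: subtract 4 from each side, so sub: x^2 = 0.
Step 4. [x^2 = 0] LHS squared, RHS 0 ≥ 0: apply √ (±), so sqrt: x = 0.

Answer: x ∈ {0}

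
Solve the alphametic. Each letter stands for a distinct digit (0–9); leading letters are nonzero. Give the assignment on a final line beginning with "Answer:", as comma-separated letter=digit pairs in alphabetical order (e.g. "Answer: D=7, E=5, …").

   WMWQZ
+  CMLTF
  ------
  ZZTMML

Step 1. [col 1: Z + F ≡ L (mod 10)] F=4 is one option consistent with column 1 (Z + F ≡ L (mod 10), carry-in 0) — take it, so F=4.
Step 2. [col 1: Z + F ≡ L (mod 10)] no forcing yet in column 1 (carry-in 0); Z=1 is free and consistent — try it, so Z=1.
Step 3. [col 1: Z + F ≡ L (mod 10)] column 1 reads Z+F+carry(0)=L with Z=1, F=4; with digits 1,4 already taken and all letters distinct, the only value for L is 5. So L=5.
Step 4. [col 2: Q + T ≡ M (mod 10)] column 2 (Q + T ≡ M (mod 10), carry-in 0) doesn't pin T yet; pick T=6 and continue ⇒ T=6.
Step 5. [col 2: Q + T ≡ M (mod 10)] Q=2 is one option consistent with column 2 (Q + T ≡ M (mod 10), carry-in 0) — take it. So Q=2.
Step 6. [col 2: Q + T ≡ M (mod 10)] in column 2 we have Q+T≡M with carry-in 0; given Q=2, T=6 and digits 1,2,4,5,6 already taken and all letters distinct, that pins M to 8 ⇒ M=8.
Step 7. [col 3: W + L ≡ M (mod 10)] in column 3 we have W+L≡M with carry-in 0; given L=5, M=8 and digits 1,2,4,5,6,8 already taken and all letters distinct, that pins W to 3, so W=3.
Step 8. [col 5: W + C ≡ Z (mod 10)] column 5: given W=3, Z=1, carry-in 1, and digits 1,2,3,4,5,6,8 already taken and all letters distinct, W+C≡Z (mod 10) forces C=7 ⇒ C=7.

Answer: C=7, F=4, L=5, M=8, Q=2, T=6, W=3, Z=1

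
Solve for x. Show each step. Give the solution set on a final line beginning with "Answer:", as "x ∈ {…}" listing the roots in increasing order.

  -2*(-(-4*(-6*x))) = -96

Step 1. [-2*(-(-4*(-6*x))) = -96] -2 out front; divide by -2, so div: -(-4*(-6*x)) = 48.
Step 2. [-(-4*(-6*x)) = 48] LHS negated; negate both sides ⇒ neg: -4*(-6*x) = -48.
Step 3. [-4*(-6*x) = -48] LHS = -4·(…); ÷-4 both sides ⇒ div: -6*x = 12.
Step 4. [-6*x = 12] LHS = -6·(…); ÷-6 both sides ⇒ div: x = -2.

Answer: x ∈ {-2}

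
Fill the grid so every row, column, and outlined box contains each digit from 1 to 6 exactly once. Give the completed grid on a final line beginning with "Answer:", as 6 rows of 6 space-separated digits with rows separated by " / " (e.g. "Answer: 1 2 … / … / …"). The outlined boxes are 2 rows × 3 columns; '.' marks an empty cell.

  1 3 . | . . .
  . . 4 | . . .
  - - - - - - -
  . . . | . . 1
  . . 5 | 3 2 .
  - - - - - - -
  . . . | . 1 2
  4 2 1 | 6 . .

Step 1. [r4c1∈{6}] r4c1's peers cover all but 6, so r4c1=6.
Step 2. [r3c5∈{4,5,6}] r3c5 is the only open cell in row 3 admitting 6. So r3c5=6.
Step 3. [r3c4∈{4,5}] in row 3, 5 fits only at r3c4 ⇒ r3c4=5.
Step 4. [r1c5∈{4,5}] col 5 places 4 nowhere but r1c5, so r1c5=4.
Step 5. [r1c6∈{5,6}] across row 1, 5 lands solely at r1c6, so r1c6=5.
Step 6. [r1c3∈{2,6}] across row 1, 6 lands solely at r1c3. So r1c3=6.
Step 7. [r2c1∈{2,5}] 2 has one home in box 1: r2c1, so r2c1=2.
Step 8. [r5c3∈{3}] r5c3's peers cover all but 3, so r5c3=3.
Step 9. [r2c5∈{3}] r2c5 is down to just 3, so r2c5=3.
Step 10. [r5c1∈{5}] r5c1 has the single candidate 5. So r5c1=5.
Step 11. [r4c2∈{1,4}] r4c2 is the only open cell in row 4 admitting 1. So r4c2=1.
Step 12. [r4c6∈{4}] nothing but 4 survives at r4c6. So r4c6=4.
Step 13. [r6c6∈{3}] only 3 remains possible at r6c6, so r6c6=3.
Step 14. [r5c2∈{6}] r5c2's peers cover all but 6, so r5c2=6.
Step 15. [r3c1∈{3}] nothing but 3 survives at r3c1 ⇒ r3c1=3.
Step 16. [r2c2∈{5}] r2c2's peers cover all but 5 ⇒ r2c2=5.
Step 17. [r1c4∈{2}] r1c4's peers cover all but 2, so r1c4=2.
Step 18. [r6c5∈{5}] only 5 remains possible at r6c5, so r6c5=5.
Step 19. [r2c6∈{6}] r2c6's peers cover all but 6. So r2c6=6.
Step 20. [r5c4∈{4}] only 4 remains possible at r5c4, so r5c4=4.
Step 21. [r3c3∈{2}] nothing but 2 survives at r3c3 ⇒ r3c3=2.
Step 22. [r2c4∈{1}] r2c4's peers cover all but 1, so r2c4=1.
Step 23. [r3c2∈{4}] r3c2 is down to just 4, so r3c2=4.

Answer: 1 3 6 2 4 5 / 2 5 4 1 3 6 / 3 4 2 5 6 1 / 6 1 5 3 2 4 / 5 6 3 4 1 2 / 4 2 1 6 5 3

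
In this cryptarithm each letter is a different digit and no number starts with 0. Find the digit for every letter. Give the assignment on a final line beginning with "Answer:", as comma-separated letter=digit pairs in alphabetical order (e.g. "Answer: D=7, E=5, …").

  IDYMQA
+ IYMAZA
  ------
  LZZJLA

Step 1. [col 1: A + A ≡ A (mod 10)] from column 1 (nothing yet, carry-in 0, all letters distinct, none taken yet): A must equal 0. So A=0.
Step 2. [col 2: Q + Z ≡ L (mod 10)] L=3 is one option consistent with column 2 (Q + Z ≡ L (mod 10), carry-in 0) — take it, so L=3.
Step 3. [col 2: Q + Z ≡ L (mod 10)] column 2 (Q + Z ≡ L (mod 10), carry-in 0) doesn't pin Q yet; pick Q=9 and continue, so Q=9.
Step 4. [col 2: Q + Z ≡ L (mod 10)] in column 2 we have Q+Z≡L with carry-in 0; given Q=9, L=3 and digits 0,3,9 already taken and all letters distinct, that pins Z to 4 ⇒ Z=4.
Step 5. [col 3: M + A ≡ J (mod 10)] column 3 (M + A ≡ J (mod 10), carry-in 1) doesn't pin M yet; pick M=6 and continue. So M=6.
Step 6. [col 3: M + A ≡ J (mod 10)] from column 3 (M=6, A=0, carry-in 1, digits 0,3,4,6,9 already taken and all letters distinct): J must equal 7 ⇒ J=7.
Step 7. [col 4: Y + M ≡ Z (mod 10)] column 4 reads Y+M+carry(0)=Z with M=6, Z=4; with digits 0,3,4,6,7,9 already taken and all letters distinct, the only value for Y is 8 ⇒ Y=8.
Step 8. [col 5: D + Y ≡ Z (mod 10)] from column 5 (Y=8, Z=4, carry-in 1, digits 0,3,4,6,7,8,9 already taken and all letters distinct): D must equal 5 ⇒ D=5.
Step 9. [col 6: I + I ≡ L (mod 10)] in column 6 we have I+I≡L with carry-in 1; given L=3 and digits 0,3,4,5,6,7,8,9 already taken and all letters distinct, that pins I to 1, so I=1.

Answer: A=0, D=5, I=1, J=7, L=3, M=6, Q=9, Y=8, Z=4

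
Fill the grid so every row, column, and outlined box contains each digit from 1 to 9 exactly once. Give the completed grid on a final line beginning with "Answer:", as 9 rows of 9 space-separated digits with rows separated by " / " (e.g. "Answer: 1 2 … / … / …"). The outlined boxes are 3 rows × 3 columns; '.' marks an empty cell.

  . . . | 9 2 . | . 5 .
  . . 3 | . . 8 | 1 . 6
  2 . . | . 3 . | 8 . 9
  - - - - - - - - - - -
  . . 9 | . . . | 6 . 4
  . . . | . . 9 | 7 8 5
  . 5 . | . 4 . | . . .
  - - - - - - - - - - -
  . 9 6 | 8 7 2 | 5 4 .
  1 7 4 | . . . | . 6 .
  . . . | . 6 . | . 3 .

Step 1. [r5c5∈{1}] r5c5 is down to just 1. So r5c5=1.
Step 2. [r2c2∈{4}] only 4 remains possible at r2c2 ⇒ r2c2=4.
Step 3. [r2c5∈{5}] only 5 remains possible at r2c5, so r2c5=5.
Step 4. [r2c4∈{7}] only 7 remains possible at r2c4 ⇒ r2c4=7.
Step 5. [r5c3∈{2}] nothing but 2 survives at r5c3 ⇒ r5c3=2.
Step 6. [r9c1∈{5,8}] 5 has one home in col 1: r9c1. So r9c1=5.
Step 7. [r9c9∈{1,2,7,8}] row 9 places 7 nowhere but r9c9, so r9c9=7.
Step 8. [r9c3∈{8}] only 8 remains possible at r9c3. So r9c3=8.
Step 9. [r6c1∈{3,6,7,8}] 8 has one home in row 6: r6c1 ⇒ r6c1=8.
Step 10. [r9c7∈{2,9}] row 9 places 9 nowhere but r9c7 ⇒ r9c7=9.
Step 11. [r2c8∈{2}] r2c8 is down to just 2. So r2c8=2.
Step 12. [r4c8∈{1}] nothing but 1 survives at r4c8, so r4c8=1.
Step 13. [r4c2∈{3}] r4c2 has the single candidate 3, so r4c2=3.
Step 14. [r5c2∈{6}] only 6 remains possible at r5c2. So r5c2=6.
Step 15. [r3c2∈{1}] r3c2's peers cover all but 1. So r3c2=1.
Step 16. [r1c6∈{1,4,6}] 1 has one home in row 1: r1c6, so r1c6=1.
Step 17. [r4c1∈{7}] r4c1 is down to just 7, so r4c1=7.
Step 18. [r5c4∈{3}] r5c4 is down to just 3, so r5c4=3.
Step 19. [r1c9∈{3}] r1c9 has the single candidate 3. So r1c9=3.
Step 20. [r6c9∈{2}] r6c9's peers cover all but 2, so r6c9=2.
Step 21. [r8c4∈{5}] r8c4 is down to just 5. So r8c4=5.
Step 22. [r6c4∈{6}] r6c4 has the single candidate 6. So r6c4=6.
Step 23. [r3c4∈{4}] only 4 remains possible at r3c4, so r3c4=4.
Step 24. [r1c3∈{7}] nothing but 7 survives at r1c3, so r1c3=7.
Step 25. [r1c2∈{8}] nothing but 8 survives at r1c2 ⇒ r1c2=8.
Step 26. [r4c5∈{8}] only 8 remains possible at r4c5, so r4c5=8.
Step 27. [r4c4∈{2}] nothing but 2 survives at r4c4 ⇒ r4c4=2.
Step 28. [r3c6∈{6}] r3c6 is down to just 6, so r3c6=6.
Step 29. [r9c2∈{2}] only 2 remains possible at r9c2, so r9c2=2.
Step 30. [r8c7∈{2}] only 2 remains possible at r8c7 ⇒ r8c7=2.
Step 31. [r8c9∈{8}] r8c9 has the single candidate 8, so r8c9=8.
Step 32. [r5c1∈{4}] only 4 remains possible at r5c1. So r5c1=4.
Step 33. [r8c6∈{3}] r8c6's peers cover all but 3 ⇒ r8c6=3.
Step 34. [r6c3∈{1}] r6c3 has the single candidate 1. So r6c3=1.
Step 35. [r3c3∈{5}] r3c3 has the single candidate 5 ⇒ r3c3=5.
Step 36. [r8c5∈{9}] r8c5's peers cover all but 9. So r8c5=9.
Step 37. [r3c8∈{7}] only 7 remains possible at r3c8. So r3c8=7.
Step 38. [r6c7∈{3}] r6c7's peers cover all but 3. So r6c7=3.
Step 39. [r7c9∈{1}] r7c9 has the single candidate 1, so r7c9=1.
Step 40. [r1c7∈{4}] r1c7 is down to just 4. So r1c7=4.
Step 41. [r2c1∈{9}] only 9 remains possible at r2c1 ⇒ r2c1=9.
Step 42. [r6c8∈{9}] nothing but 9 survives at r6c8. So r6c8=9.
Step 43. [r4c6∈{5}] r4c6 has the single candidate 5. So r4c6=5.
Step 44. [r9c6∈{4}] r9c6 has the single candidate 4 ⇒ r9c6=4.
Step 45. [r6c6∈{7}] only 7 remains possible at r6c6 ⇒ r6c6=7.
Step 46. [r7c1∈{3}] r7c1's peers cover all but 3 ⇒ r7c1=3.
Step 47. [r1c1∈{6}] r1c1's peers cover all but 6 ⇒ r1c1=6.
Step 48. [r9c4∈{1}] r9c4 has the single candidate 1, so r9c4=1.

Answer: 6 8 7 9 2 1 4 5 3 / 9 4 3 7 5 8 1 2 6 / 2 1 5 4 3 6 8 7 9 / 7 3 9 2 8 5 6 1 4 / 4 6 2 3 1 9 7 8 5 / 8 5 1 6 4 7 3 9 2 / 3 9 6 8 7 2 5 4 1 / 1 7 4 5 9 3 2 6 8 / 5 2 8 1 6 4 9 3 7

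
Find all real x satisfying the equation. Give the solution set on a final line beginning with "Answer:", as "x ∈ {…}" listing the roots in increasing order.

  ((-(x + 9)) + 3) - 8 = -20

Step 1. [((-(x + 9)) + 3) - 8 = -20] add 8: x sits inside (… - 8). So sub: (-(x + 9)) + 3 = -12.
Step 2. [(-(x + 9)) + 3 = -12] +3 is outermost — subtract 3 both sides, so sub: -(x + 9) = -15.
Step 3. [-(x + 9) = -15] LHS negated; negate both sides ⇒ neg: x + 9 = 15.
Step 4. [x + 9 = 15] the outer +9 inverts by subtracting 9. So sub: x = 6.

Answer: x ∈ {6}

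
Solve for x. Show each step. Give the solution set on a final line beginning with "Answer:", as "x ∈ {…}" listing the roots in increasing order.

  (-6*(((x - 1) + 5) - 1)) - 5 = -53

Step 1. [(-6*(((x - 1) + 5) - 1)) - 5 = -53] add 5: x sits inside (… - 5), so sub: -6*(((x - 1) + 5) - 1) = -48.
Step 2. [-6*(((x - 1) + 5) - 1) = -48] leading coefficient -6: divide by -6. So div: ((x - 1) + 5) - 1 = 8.
Step 3. [((x - 1) + 5) - 1 = 8] the outer -1 inverts by adding 1 ⇒ sub: (x - 1) + 5 = 9.
Step 4. [(x - 1) + 5 = 9] subtract 5: x sits inside (… + 5), so sub: x - 1 = 4.
Step 5. [x - 1 = 4] add 1: x sits inside (… - 1), so sub: x = 5.

Answer: x ∈ {5}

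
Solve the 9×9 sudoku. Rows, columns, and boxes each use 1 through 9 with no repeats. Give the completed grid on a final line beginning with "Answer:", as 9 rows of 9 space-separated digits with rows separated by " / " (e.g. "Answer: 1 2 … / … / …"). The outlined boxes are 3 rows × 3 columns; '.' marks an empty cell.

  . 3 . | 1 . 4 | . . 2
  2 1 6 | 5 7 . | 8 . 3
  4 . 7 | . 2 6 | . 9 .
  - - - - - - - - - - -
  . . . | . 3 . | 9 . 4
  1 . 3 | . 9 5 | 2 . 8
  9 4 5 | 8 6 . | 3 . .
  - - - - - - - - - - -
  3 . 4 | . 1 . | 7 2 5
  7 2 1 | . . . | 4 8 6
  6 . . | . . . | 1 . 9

Step 1. [r9c3∈{8}] only 8 remains possible at r9c3 ⇒ r9c3=8.
Step 2. [r1c8∈{5,6,7}] 7 has one home in row 1: r1c8 ⇒ r1c8=7.
Step 3. [r6c6∈{1,2,7}] in row 6, 2 fits only at r6c6. So r6c6=2.
Step 4. [r4c4∈{7}] only 7 remains possible at r4c4, so r4c4=7.
Step 5. [r1c1∈{5,8}] col 1 places 5 nowhere but r1c1, so r1c1=5.
Step 6. [r5c8∈{6}] only 6 remains possible at r5c8. So r5c8=6.
Step 7. [r2c6∈{9}] r2c6's peers cover all but 9, so r2c6=9.
Step 8. [r8c6∈{3}] r8c6 has the single candidate 3, so r8c6=3.
Step 9. [r9c5∈{4,5}] r9c5 is the only open cell in col 5 admitting 4, so r9c5=4.
Step 10. [r6c8∈{1}] r6c8 is down to just 1. So r6c8=1.
Step 11. [r8c4∈{9}] r8c4's peers cover all but 9, so r8c4=9.
Step 12. [r3c2∈{8}] nothing but 8 survives at r3c2, so r3c2=8.
Step 13. [r3c4∈{3}] r3c4 is down to just 3 ⇒ r3c4=3.
Step 14. [r7c6∈{8}] nothing but 8 survives at r7c6 ⇒ r7c6=8.
Step 15. [r8c5∈{5}] only 5 remains possible at r8c5, so r8c5=5.
Step 16. [r1c5∈{8}] r1c5's peers cover all but 8, so r1c5=8.
Step 17. [r7c4∈{6}] r7c4 has the single candidate 6, so r7c4=6.
Step 18. [r3c9∈{1}] r3c9 is down to just 1 ⇒ r3c9=1.
Step 19. [r9c6∈{7}] r9c6 is down to just 7. So r9c6=7.
Step 20. [r4c6∈{1}] r4c6's peers cover all but 1 ⇒ r4c6=1.
Step 21. [r4c2∈{6}] r4c2 is down to just 6. So r4c2=6.
Step 22. [r5c4∈{4}] nothing but 4 survives at r5c4, so r5c4=4.
Step 23. [r4c3∈{2}] nothing but 2 survives at r4c3. So r4c3=2.
Step 24. [r4c1∈{8}] r4c1 is down to just 8 ⇒ r4c1=8.
Step 25. [r5c2∈{7}] r5c2 is down to just 7. So r5c2=7.
Step 26. [r7c2∈{9}] r7c2's peers cover all but 9 ⇒ r7c2=9.
Step 27. [r6c9∈{7}] nothing but 7 survives at r6c9 ⇒ r6c9=7.
Step 28. [r9c8∈{3}] r9c8 has the single candidate 3, so r9c8=3.
Step 29. [r1c7∈{6}] r1c7 is down to just 6. So r1c7=6.
Step 30. [r1c3∈{9}] r1c3 is down to just 9, so r1c3=9.
Step 31. [r3c7∈{5}] only 5 remains possible at r3c7 ⇒ r3c7=5.
Step 32. [r9c4∈{2}] r9c4 is down to just 2, so r9c4=2.
Step 33. [r2c8∈{4}] r2c8 has the single candidate 4 ⇒ r2c8=4.
Step 34. [r4c8∈{5}] r4c8 is down to just 5, so r4c8=5.
Step 35. [r9c2∈{5}] only 5 remains possible at r9c2. So r9c2=5.

Answer: 5 3 9 1 8 4 6 7 2 / 2 1 6 5 7 9 8 4 3 / 4 8 7 3 2 6 5 9 1 / 8 6 2 7 3 1 9 5 4 / 1 7 3 4 9 5 2 6 8 / 9 4 5 8 6 2 3 1 7 / 3 9 4 6 1 8 7 2 5 / 7 2 1 9 5 3 4 8 6 / 6 5 8 2 4 7 1 3 9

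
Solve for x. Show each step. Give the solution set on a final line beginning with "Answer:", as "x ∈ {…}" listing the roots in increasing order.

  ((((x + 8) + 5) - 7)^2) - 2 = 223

Step 1. [((((x + 8) + 5) - 7)^2) - 2 = 223] -2 is outermost — add 2 both sides, so sub: (((x + 8) + 5) - 7)^2 = 225.
Step 2. [(((x + 8) + 5) - 7)^2 = 225] 225 ≥ 0, LHS is (·)² — take ±√. So sqrt: ((x + 8) + 5) - 7 = 15 or -15.
Step 3. [((x + 8) + 5) - 7 = 15 or -15] add 7: x sits inside (… - 7) ⇒ sub: (x + 8) + 5 = 22 or -8.
Step 4. [(x + 8) + 5 = 22 or -8] 5 comes off first (subtract 5). So sub: x + 8 = 17 or -13.
Step 5. [x + 8 = 17 or -13] +8 is outermost — subtract 8 both sides, so sub: x = 9 or -21.

Answer: x ∈ {-21, 9}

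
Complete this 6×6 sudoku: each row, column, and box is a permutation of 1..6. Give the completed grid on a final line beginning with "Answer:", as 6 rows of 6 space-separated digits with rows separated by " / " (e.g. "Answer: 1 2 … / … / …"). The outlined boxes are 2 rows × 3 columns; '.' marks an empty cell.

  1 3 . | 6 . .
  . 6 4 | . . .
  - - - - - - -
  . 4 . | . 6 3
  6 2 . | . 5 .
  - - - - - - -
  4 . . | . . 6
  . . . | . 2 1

Step 1. [r6c2∈{5}] r6c2 has the single candidate 5. So r6c2=5.
Step 2. [r5c5∈{3}] r5c5 is down to just 3. So r5c5=3.
Step 3. [r2c1∈{2,5}] across col 1, 2 lands solely at r2c1. So r2c1=2.
Step 4. [r4c3∈{1,3}] r4c3 is the only open cell in row 4 admitting 3, so r4c3=3.
Step 5. [r3c3∈{1,5}] in box 3, 1 fits only at r3c3, so r3c3=1.
Step 6. [r4c4∈{1,4}] r4c4 is the only open cell in row 4 admitting 1. So r4c4=1.
Step 7. [r2c6∈{5}] nothing but 5 survives at r2c6. So r2c6=5.
Step 8. [r4c6∈{4}] r4c6's peers cover all but 4. So r4c6=4.
Step 9. [r6c1∈{3}] r6c1's peers cover all but 3 ⇒ r6c1=3.
Step 10. [r6c3∈{6}] only 6 remains possible at r6c3 ⇒ r6c3=6.
Step 11. [r1c6∈{2}] r1c6 has the single candidate 2. So r1c6=2.
Step 12. [r2c5∈{1}] r2c5 is down to just 1 ⇒ r2c5=1.
Step 13. [r5c2∈{1}] r5c2's peers cover all but 1 ⇒ r5c2=1.
Step 14. [r5c3∈{2}] r5c3 is down to just 2 ⇒ r5c3=2.
Step 15. [r2c4∈{3}] r2c4 is down to just 3 ⇒ r2c4=3.
Step 16. [r5c4∈{5}] r5c4 has the single candidate 5 ⇒ r5c4=5.
Step 17. [r3c1∈{5}] r3c1 is down to just 5 ⇒ r3c1=5.
Step 18. [r1c5∈{4}] nothing but 4 survives at r1c5 ⇒ r1c5=4.
Step 19. [r1c3∈{5}] r1c3's peers cover all but 5, so r1c3=5.
Step 20. [r3c4∈{2}] r3c4 is down to just 2. So r3c4=2.
Step 21. [r6c4∈{4}] r6c4 has the single candidate 4. So r6c4=4.

Answer: 1 3 5 6 4 2 / 2 6 4 3 1 5 / 5 4 1 2 6 3 / 6 2 3 1 5 4 / 4 1 2 5 3 6 / 3 5 6 4 2 1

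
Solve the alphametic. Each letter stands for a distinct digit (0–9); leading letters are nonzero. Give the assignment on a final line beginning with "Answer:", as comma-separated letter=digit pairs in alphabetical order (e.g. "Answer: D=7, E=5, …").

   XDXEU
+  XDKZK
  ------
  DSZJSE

Step 1. [col 1: U + K ≡ E (mod 10)] several values work for U in column 1 (U + K ≡ E (mod 10), carry-in 0); try U=2, so U=2.
Step 2. [col 1: U + K ≡ E (mod 10)] column 1 (U + K ≡ E (mod 10), carry-in 0) doesn't pin E yet; pick E=0 and continue, so E=0.
Step 3. [D] adding two 5-digit numbers gives at most 5+1 digits, and here it does — D is that final carry and must be 1 ⇒ D=1.
Step 4. [col 1: U + K ≡ E (mod 10)] column 1: given U=2, E=0, carry-in 0, and digits 0,1,2 already taken and all letters distinct, U+K≡E (mod 10) forces K=8. So K=8.
Step 5. [col 2: E + Z ≡ S (mod 10)] several values work for S in column 2 (E + Z ≡ S (mod 10), carry-in 1); try S=4. So S=4.
Step 6. [col 2: E + Z ≡ S (mod 10)] from column 2 (E=0, S=4, carry-in 1, digits 0,1,2,4,8 already taken and all letters distinct): Z must equal 3 ⇒ Z=3.
Step 7. [col 3: X + K ≡ J (mod 10)] column 3 (X + K ≡ J (mod 10), carry-in 0) doesn't pin X yet; pick X=7 and continue. So X=7.
Step 8. [col 3: X + K ≡ J (mod 10)] from column 3 (X=7, K=8, carry-in 0, digits 0,1,2,3,4,7,8 already taken and all letters distinct): J must equal 5 ⇒ J=5.

Answer: D=1, E=0, J=5, K=8, S=4, U=2, X=7, Z=3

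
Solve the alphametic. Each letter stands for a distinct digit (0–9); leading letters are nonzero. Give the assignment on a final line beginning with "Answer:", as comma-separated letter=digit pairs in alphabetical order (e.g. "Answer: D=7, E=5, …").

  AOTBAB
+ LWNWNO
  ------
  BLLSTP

Step 1. [col 1: B + O ≡ P (mod 10)] no forcing yet in column 1 (carry-in 0); O=3 is free and consistent — try it, so O=3.
Step 2. [col 1: B + O ≡ P (mod 10)] P=0 is one option consistent with column 1 (B + O ≡ P (mod 10), carry-in 0) — take it ⇒ P=0.
Step 3. [col 1: B + O ≡ P (mod 10)] column 1 reads B+O+carry(0)=P with O=3, P=0; with digits 0,3 already taken and all letters distinct, the only value for B is 7, so B=7.
Step 4. [col 2: A + N ≡ T (mod 10)] N=6 is one option consistent with column 2 (A + N ≡ T (mod 10), carry-in 1) — take it. So N=6.
Step 5. [col 2: A + N ≡ T (mod 10)] several values work for A in column 2 (A + N ≡ T (mod 10), carry-in 1); try A=2. So A=2.
Step 6. [col 2: A + N ≡ T (mod 10)] from column 2 (A=2, N=6, carry-in 1, digits 0,2,3,6,7 already taken and all letters distinct): T must equal 9 ⇒ T=9.
Step 7. [col 3: B + W ≡ S (mod 10)] W=1 is one option consistent with column 3 (B + W ≡ S (mod 10), carry-in 0) — take it, so W=1.
Step 8. [col 3: B + W ≡ S (mod 10)] column 3: given B=7, W=1, carry-in 0, and digits 0,1,2,3,6,7,9 already taken and all letters distinct, B+W≡S (mod 10) forces S=8. So S=8.
Step 9. [col 4: T + N ≡ L (mod 10)] from column 4 (T=9, N=6, carry-in 0, digits 0,1,2,3,6,7,8,9 already taken and all letters distinct): L must equal 5. So L=5.

Answer: A=2, B=7, L=5, N=6, O=3, P=0, S=8, T=9, W=1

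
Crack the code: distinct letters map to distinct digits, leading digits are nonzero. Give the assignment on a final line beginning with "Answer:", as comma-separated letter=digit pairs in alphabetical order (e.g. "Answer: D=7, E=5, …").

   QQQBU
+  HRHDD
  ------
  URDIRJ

Step 1. [col 1: U + D ≡ J (mod 10)] several values work for D in column 1 (U + D ≡ J (mod 10), carry-in 0); try D=8. So D=8.
Step 2. [col 1: U + D ≡ J (mod 10)] several values work for J in column 1 (U + D ≡ J (mod 10), carry-in 0); try J=9, so J=9.
Step 3. [col 1: U + D ≡ J (mod 10)] column 1 reads U+D+carry(0)=J with D=8, J=9; with digits 8,9 already taken and all letters distinct, the only value for U is 1, so U=1.
Step 4. [col 2: B + D ≡ R (mod 10)] no forcing yet in column 2 (carry-in 0); R=2 is free and consistent — try it, so R=2.
Step 5. [col 2: B + D ≡ R (mod 10)] from column 2 (D=8, R=2, carry-in 0, digits 1,2,8,9 already taken and all letters distinct): B must equal 4 ⇒ B=4.
Step 6. [col 3: Q + H ≡ I (mod 10)] column 3 (Q + H ≡ I (mod 10), carry-in 1) doesn't pin H yet; pick H=7 and continue, so H=7.
Step 7. [col 3: Q + H ≡ I (mod 10)] column 3 reads Q+H+carry(1)=I with H=7; with digits 1,2,4,7,8,9 already taken and all letters distinct, the only value for Q is 5 ⇒ Q=5.
Step 8. [col 3: Q + H ≡ I (mod 10)] in column 3 we have Q+H≡I with carry-in 1; given Q=5, H=7 and digits 1,2,4,5,7,8,9 already taken and all letters distinct, that pins I to 3. So I=3.

Answer: B=4, D=8, H=7, I=3, J=9, Q=5, R=2, U=1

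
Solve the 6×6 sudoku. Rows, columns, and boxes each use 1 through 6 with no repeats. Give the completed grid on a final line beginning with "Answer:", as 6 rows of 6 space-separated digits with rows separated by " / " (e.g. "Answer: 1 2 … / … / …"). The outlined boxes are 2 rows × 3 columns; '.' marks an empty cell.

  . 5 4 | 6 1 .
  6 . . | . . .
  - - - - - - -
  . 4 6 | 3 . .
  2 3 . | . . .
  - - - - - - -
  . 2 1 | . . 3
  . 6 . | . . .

Step 1. [r4c3∈{5}] r4c3's peers cover all but 5. So r4c3=5.
Step 2. [r1c6∈{2}] only 2 remains possible at r1c6. So r1c6=2.
Step 3. [r6c4∈{1,2,4,5}] r6c4 is the only open cell in col 4 admitting 2, so r6c4=2.
Step 4. [r6c6∈{1,4,5}] row 6 places 1 nowhere but r6c6. So r6c6=1.
Step 5. [r2c5∈{3,4,5}] 3 has one home in col 5: r2c5. So r2c5=3.
Step 6. [r5c5∈{4,5,6}] r5c5 is the only open cell in row 5 admitting 6, so r5c5=6.
Step 7. [r4c5∈{4}] r4c5 is down to just 4. So r4c5=4.
Step 8. [r6c5∈{5}] r6c5 has the single candidate 5 ⇒ r6c5=5.
Step 9. [r2c4∈{4,5}] across col 4, 5 lands solely at r2c4 ⇒ r2c4=5.
Step 10. [r6c1∈{3,4}] 4 has one home in row 6: r6c1 ⇒ r6c1=4.
Step 11. [r5c1∈{5}] r5c1's peers cover all but 5. So r5c1=5.
Step 12. [r3c6∈{5}] r3c6's peers cover all but 5 ⇒ r3c6=5.
Step 13. [r2c2∈{1}] r2c2's peers cover all but 1, so r2c2=1.
Step 14. [r5c4∈{4}] only 4 remains possible at r5c4, so r5c4=4.
Step 15. [r3c5∈{2}] r3c5 is down to just 2. So r3c5=2.
Step 16. [r3c1∈{1}] r3c1's peers cover all but 1 ⇒ r3c1=1.
Step 17. [r4c4∈{1}] r4c4 has the single candidate 1. So r4c4=1.
Step 18. [r1c1∈{3}] r1c1's peers cover all but 3, so r1c1=3.
Step 19. [r6c3∈{3}] r6c3 is down to just 3. So r6c3=3.
Step 20. [r2c3∈{2}] r2c3 is down to just 2 ⇒ r2c3=2.
Step 21. [r2c6∈{4}] r2c6's peers cover all but 4. So r2c6=4.
Step 22. [r4c6∈{6}] only 6 remains possible at r4c6, so r4c6=6.

Answer: 3 5 4 6 1 2 / 6 1 2 5 3 4 / 1 4 6 3 2 5 / 2 3 5 1 4 6 / 5 2 1 4 6 3 / 4 6 3 2 5 1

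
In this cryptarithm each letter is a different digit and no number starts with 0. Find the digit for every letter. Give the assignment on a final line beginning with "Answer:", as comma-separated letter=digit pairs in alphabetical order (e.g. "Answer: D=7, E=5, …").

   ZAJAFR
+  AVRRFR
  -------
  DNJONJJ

Step 1. [col 1: R + R ≡ J (mod 10)] J=8 is one option consistent with column 1 (R + R ≡ J (mod 10), carry-in 0) — take it ⇒ J=8.
Step 2. [col 1: R + R ≡ J (mod 10)] several values work for R in column 1 (R + R ≡ J (mod 10), carry-in 0); try R=4, so R=4.
Step 3. [D] the sum has 7 digits but both addends have 6; that extra leading digit D is the final carry, namely 1, so D=1.
Step 4. [col 2: F + F ≡ J (mod 10)] column 2: given J=8, carry-in 0, and digits 1,4,8 already taken and all letters distinct, F+F≡J (mod 10) forces F=9 ⇒ F=9.
Step 5. [col 3: A + R ≡ N (mod 10)] no forcing yet in column 3 (carry-in 1); N=2 is free and consistent — try it. So N=2.
Step 6. [col 3: A + R ≡ N (mod 10)] in column 3 we have A+R≡N with carry-in 1; given R=4, N=2 and digits 1,2,4,8,9 already taken and all letters distinct, that pins A to 7. So A=7.
Step 7. [col 4: J + R ≡ O (mod 10)] column 4 reads J+R+carry(1)=O with J=8, R=4; with digits 1,2,4,7,8,9 already taken and all letters distinct, the only value for O is 3. So O=3.
Step 8. [col 5: A + V ≡ J (mod 10)] column 5: given A=7, J=8, carry-in 1, and digits 1,2,3,4,7,8,9 already taken and all letters distinct, A+V≡J (mod 10) forces V=0. So V=0.
Step 9. [col 6: Z + A ≡ N (mod 10)] from column 6 (A=7, N=2, carry-in 0, digits 0,1,2,3,4,7,8,9 already taken and all letters distinct): Z must equal 5, so Z=5.

Answer: A=7, D=1, F=9, J=8, N=2, O=3, R=4, V=0, Z=5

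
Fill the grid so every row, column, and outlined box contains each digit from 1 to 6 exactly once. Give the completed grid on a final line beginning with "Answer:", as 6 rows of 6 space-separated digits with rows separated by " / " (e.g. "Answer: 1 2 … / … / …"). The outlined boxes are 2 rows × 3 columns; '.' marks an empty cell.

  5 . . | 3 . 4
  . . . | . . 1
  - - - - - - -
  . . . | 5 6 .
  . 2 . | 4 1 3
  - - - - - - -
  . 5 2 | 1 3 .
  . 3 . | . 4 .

Step 1. [r2c4∈{2,6}] box 2 places 6 nowhere but r2c4 ⇒ r2c4=6.
Step 2. [r4c1∈{6}] r4c1's peers cover all but 6, so r4c1=6.
Step 3. [r6c3∈{1,6}] in box 5, 6 fits only at r6c3. So r6c3=6.
Step 4. [r2c1∈{2,3,4}] r2c1 is the only open cell in col 1 admitting 2, so r2c1=2.
Step 5. [r3c1∈{1,3,4}] in col 1, 3 fits only at r3c1. So r3c1=3.
Step 6. [r1c3∈{1}] r1c3 is down to just 1 ⇒ r1c3=1.
Step 7. [r3c3∈{4}] r3c3 has the single candidate 4, so r3c3=4.
Step 8. [r3c6∈{2}] r3c6 has the single candidate 2 ⇒ r3c6=2.
Step 9. [r6c4∈{2}] r6c4's peers cover all but 2. So r6c4=2.
Step 10. [r5c6∈{6}] r5c6's peers cover all but 6, so r5c6=6.
Step 11. [r6c1∈{1}] only 1 remains possible at r6c1, so r6c1=1.
Step 12. [r5c1∈{4}] r5c1 is down to just 4. So r5c1=4.
Step 13. [r2c3∈{3}] r2c3's peers cover all but 3 ⇒ r2c3=3.
Step 14. [r2c5∈{5}] r2c5's peers cover all but 5 ⇒ r2c5=5.
Step 15. [r4c3∈{5}] r4c3 has the single candidate 5 ⇒ r4c3=5.
Step 16. [r1c2∈{6}] only 6 remains possible at r1c2 ⇒ r1c2=6.
Step 17. [r2c2∈{4}] r2c2 has the single candidate 4, so r2c2=4.
Step 18. [r1c5∈{2}] r1c5 has the single candidate 2, so r1c5=2.
Step 19. [r6c6∈{5}] r6c6 has the single candidate 5. So r6c6=5.
Step 20. [r3c2∈{1}] only 1 remains possible at r3c2 ⇒ r3c2=1.

Answer: 5 6 1 3 2 4 / 2 4 3 6 5 1 / 3 1 4 5 6 2 / 6 2 5 4 1 3 / 4 5 2 1 3 6 / 1 3 6 2 4 5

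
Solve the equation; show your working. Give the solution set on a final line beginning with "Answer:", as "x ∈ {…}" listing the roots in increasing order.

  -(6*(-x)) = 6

Step 1. [-(6*(-x)) = 6] LHS negated; negate both sides, so neg: 6*(-x) = -6.
Step 2. [6*(-x) = -6] divide by the outer 6 ⇒ div: -x = -1.
Step 3. [-x = -1] flip signs both sides, so neg: x = 1.

Answer: x ∈ {1}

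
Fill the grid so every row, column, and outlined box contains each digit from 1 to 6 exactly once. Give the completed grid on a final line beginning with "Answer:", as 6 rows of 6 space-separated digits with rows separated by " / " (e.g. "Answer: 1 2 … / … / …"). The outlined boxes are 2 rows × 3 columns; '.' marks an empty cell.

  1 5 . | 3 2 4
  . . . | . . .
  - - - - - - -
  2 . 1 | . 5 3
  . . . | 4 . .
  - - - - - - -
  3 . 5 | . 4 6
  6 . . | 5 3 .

Step 1. [r5c4∈{1,2}] across col 4, 2 lands solely at r5c4 ⇒ r5c4=2.
Step 2. [r6c6∈{1}] r6c6 is down to just 1. So r6c6=1.
Step 3. [r1c3∈{6}] nothing but 6 survives at r1c3. So r1c3=6.
Step 4. [r3c2∈{4,6}] in row 3, 4 fits only at r3c2, so r3c2=4.
Step 5. [r6c3∈{2,4}] in row 6, 4 fits only at r6c3. So r6c3=4.
Step 6. [r4c5∈{1,6}] r4c5 is the only open cell in row 4 admitting 1. So r4c5=1.
Step 7. [r2c3∈{2,3}] 2 has one home in col 3: r2c3. So r2c3=2.
Step 8. [r4c2∈{3,6}] in row 4, 6 fits only at r4c2, so r4c2=6.
Step 9. [r2c4∈{1,6}] across row 2, 1 lands solely at r2c4 ⇒ r2c4=1.
Step 10. [r2c6∈{5}] only 5 remains possible at r2c6. So r2c6=5.
Step 11. [r4c6∈{2}] r4c6's peers cover all but 2 ⇒ r4c6=2.
Step 12. [r2c2∈{3}] nothing but 3 survives at r2c2 ⇒ r2c2=3.
Step 13. [r2c5∈{6}] r2c5's peers cover all but 6 ⇒ r2c5=6.
Step 14. [r5c2∈{1}] r5c2 has the single candidate 1. So r5c2=1.
Step 15. [r4c3∈{3}] only 3 remains possible at r4c3 ⇒ r4c3=3.
Step 16. [r6c2∈{2}] r6c2 has the single candidate 2 ⇒ r6c2=2.
Step 17. [r3c4∈{6}] only 6 remains possible at r3c4, so r3c4=6.
Step 18. [r4c1∈{5}] r4c1's peers cover all but 5, so r4c1=5.
Step 19. [r2c1∈{4}] only 4 remains possible at r2c1, so r2c1=4.

Answer: 1 5 6 3 2 4 / 4 3 2 1 6 5 / 2 4 1 6 5 3 / 5 6 3 4 1 2 / 3 1 5 2 4 6 / 6 2 4 5 3 1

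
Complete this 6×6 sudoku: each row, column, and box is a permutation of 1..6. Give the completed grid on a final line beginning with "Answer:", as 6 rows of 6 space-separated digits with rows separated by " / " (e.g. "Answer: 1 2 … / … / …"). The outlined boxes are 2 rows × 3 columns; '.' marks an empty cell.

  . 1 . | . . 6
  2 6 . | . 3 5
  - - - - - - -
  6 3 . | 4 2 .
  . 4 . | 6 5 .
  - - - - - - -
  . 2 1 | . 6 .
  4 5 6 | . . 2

Step 1. [r5c1∈{3}] nothing but 3 survives at r5c1, so r5c1=3.
Step 2. [r1c3∈{3,4,5}] 3 has one home in row 1: r1c3, so r1c3=3.
Step 3. [r6c4∈{1,3}] r6c4 is the only open cell in row 6 admitting 3 ⇒ r6c4=3.
Step 4. [r3c6∈{1}] r3c6 is down to just 1, so r3c6=1.
Step 5. [r4c3∈{2}] r4c3 has the single candidate 2, so r4c3=2.
Step 6. [r1c4∈{2}] r1c4's peers cover all but 2. So r1c4=2.
Step 7. [r4c1∈{1}] nothing but 1 survives at r4c1 ⇒ r4c1=1.
Step 8. [r6c5∈{1}] only 1 remains possible at r6c5 ⇒ r6c5=1.
Step 9. [r2c4∈{1}] r2c4 is down to just 1, so r2c4=1.
Step 10. [r4c6∈{3}] only 3 remains possible at r4c6. So r4c6=3.
Step 11. [r3c3∈{5}] only 5 remains possible at r3c3. So r3c3=5.
Step 12. [r5c6∈{4}] r5c6's peers cover all but 4 ⇒ r5c6=4.
Step 13. [r1c1∈{5}] r1c1 has the single candidate 5, so r1c1=5.
Step 14. [r2c3∈{4}] r2c3 has the single candidate 4 ⇒ r2c3=4.
Step 15. [r1c5∈{4}] r1c5 is down to just 4. So r1c5=4.
Step 16. [r5c4∈{5}] r5c4's peers cover all but 5. So r5c4=5.

Answer: 5 1 3 2 4 6 / 2 6 4 1 3 5 / 6 3 5 4 2 1 / 1 4 2 6 5 3 / 3 2 1 5 6 4 / 4 5 6 3 1 2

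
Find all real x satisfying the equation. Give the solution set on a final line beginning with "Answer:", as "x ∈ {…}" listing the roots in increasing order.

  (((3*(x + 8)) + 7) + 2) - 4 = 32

Step 1. [(((3*(x + 8)) + 7) + 2) - 4 = 32] peel the -4: add 4 from each side. So sub: ((3*(x + 8)) + 7) + 2 = 36.
Step 2. [((3*(x + 8)) + 7) + 2 = 36] 2 comes off first (subtract 2) ⇒ sub: (3*(x + 8)) + 7 = 34.
Step 3. [(3*(x + 8)) + 7 = 34] +7 is outermost — subtract 7 both sides. So sub: 3*(x + 8) = 27.
Step 4. [3*(x + 8) = 27] leading coefficient 3: divide by 3, so div: x + 8 = 9.
Step 5. [x + 8 = 9] peel the +8: subtract 8 from each side ⇒ sub: x = 1.

Answer: x ∈ {1}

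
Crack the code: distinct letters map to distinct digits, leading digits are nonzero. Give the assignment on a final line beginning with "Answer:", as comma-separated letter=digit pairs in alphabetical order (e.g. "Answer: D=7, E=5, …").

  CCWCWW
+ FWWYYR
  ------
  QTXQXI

Step 1. [col 1: W + R ≡ I (mod 10)] no forcing yet in column 1 (carry-in 0); W=4 is free and consistent — try it, so W=4.
Step 2. [col 1: W + R ≡ I (mod 10)] column 1 (W + R ≡ I (mod 10), carry-in 0) doesn't pin I yet; pick I=1 and continue. So I=1.
Step 3. [col 1: W + R ≡ I (mod 10)] column 1 reads W+R+carry(0)=I with W=4, I=1; with digits 1,4 already taken and all letters distinct, the only value for R is 7. So R=7.
Step 4. [col 2: W + Y ≡ X (mod 10)] column 2 (W + Y ≡ X (mod 10), carry-in 1) doesn't pin Y yet; pick Y=3 and continue ⇒ Y=3.
Step 5. [col 2: W + Y ≡ X (mod 10)] in column 2 we have W+Y≡X with carry-in 1; given W=4, Y=3 and digits 1,3,4,7 already taken and all letters distinct, that pins X to 8 ⇒ X=8.
Step 6. [col 3: C + Y ≡ Q (mod 10)] no forcing yet in column 3 (carry-in 0); C=6 is free and consistent — try it, so C=6.
Step 7. [col 3: C + Y ≡ Q (mod 10)] column 3 reads C+Y+carry(0)=Q with C=6, Y=3; with digits 1,3,4,6,7,8 already taken and all letters distinct, the only value for Q is 9 ⇒ Q=9.
Step 8. [col 5: C + W ≡ T (mod 10)] column 5: given C=6, W=4, carry-in 0, and digits 1,3,4,6,7,8,9 already taken and all letters distinct, C+W≡T (mod 10) forces T=0, so T=0.
Step 9. [col 6: C + F ≡ Q (mod 10)] in column 6 we have C+F≡Q with carry-in 1; given C=6, Q=9 and digits 0,1,3,4,6,7,8,9 already taken and all letters distinct, that pins F to 2, so F=2.

Answer: C=6, F=2, I=1, Q=9, R=7, T=0, W=4, X=8, Y=3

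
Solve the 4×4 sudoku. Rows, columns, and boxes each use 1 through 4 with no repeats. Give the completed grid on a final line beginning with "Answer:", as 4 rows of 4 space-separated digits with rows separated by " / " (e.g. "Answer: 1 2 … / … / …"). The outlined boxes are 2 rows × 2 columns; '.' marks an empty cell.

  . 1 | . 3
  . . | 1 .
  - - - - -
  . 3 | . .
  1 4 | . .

Step 1. [r4c4∈{2}] r4c4 is down to just 2 ⇒ r4c4=2.
Step 2. [r2c4∈{4}] nothing but 4 survives at r2c4 ⇒ r2c4=4.
Step 3. [r3c1∈{2}] nothing but 2 survives at r3c1. So r3c1=2.
Step 4. [r4c3∈{3}] r4c3's peers cover all but 3, so r4c3=3.
Step 5. [r3c3∈{4}] r3c3 has the single candidate 4, so r3c3=4.
Step 6. [r1c1∈{4}] r1c1 has the single candidate 4, so r1c1=4.
Step 7. [r3c4∈{1}] r3c4 has the single candidate 1, so r3c4=1.
Step 8. [r1c3∈{2}] r1c3 is down to just 2. So r1c3=2.
Step 9. [r2c2∈{2}] r2c2's peers cover all but 2. So r2c2=2.
Step 10. [r2c1∈{3}] r2c1 has the single candidate 3. So r2c1=3.

Answer: 4 1 2 3 / 3 2 1 4 / 2 3 4 1 / 1 4 3 2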